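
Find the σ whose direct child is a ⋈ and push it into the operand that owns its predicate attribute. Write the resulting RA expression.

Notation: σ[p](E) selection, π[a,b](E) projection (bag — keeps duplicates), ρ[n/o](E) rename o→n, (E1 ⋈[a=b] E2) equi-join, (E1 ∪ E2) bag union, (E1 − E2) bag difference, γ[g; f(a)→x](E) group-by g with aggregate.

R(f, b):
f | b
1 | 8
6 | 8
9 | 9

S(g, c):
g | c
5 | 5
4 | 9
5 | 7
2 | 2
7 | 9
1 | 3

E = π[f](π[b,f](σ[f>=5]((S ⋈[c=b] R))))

σ filters on f, owned by the right side.
E' = π[f](π[b,f]((S ⋈[c=b] σ[f>=5](R))))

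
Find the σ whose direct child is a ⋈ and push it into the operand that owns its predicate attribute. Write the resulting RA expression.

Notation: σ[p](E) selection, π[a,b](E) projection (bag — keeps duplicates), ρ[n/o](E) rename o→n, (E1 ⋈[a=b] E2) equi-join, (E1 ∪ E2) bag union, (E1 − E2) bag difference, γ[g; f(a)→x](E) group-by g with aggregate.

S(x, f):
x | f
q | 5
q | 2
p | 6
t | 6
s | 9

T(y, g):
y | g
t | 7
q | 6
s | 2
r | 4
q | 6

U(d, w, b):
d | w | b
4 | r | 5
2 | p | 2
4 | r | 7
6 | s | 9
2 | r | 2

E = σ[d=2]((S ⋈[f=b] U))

σ filters on d, owned by the right side.
E' = (S ⋈[f=b] σ[d=2](U))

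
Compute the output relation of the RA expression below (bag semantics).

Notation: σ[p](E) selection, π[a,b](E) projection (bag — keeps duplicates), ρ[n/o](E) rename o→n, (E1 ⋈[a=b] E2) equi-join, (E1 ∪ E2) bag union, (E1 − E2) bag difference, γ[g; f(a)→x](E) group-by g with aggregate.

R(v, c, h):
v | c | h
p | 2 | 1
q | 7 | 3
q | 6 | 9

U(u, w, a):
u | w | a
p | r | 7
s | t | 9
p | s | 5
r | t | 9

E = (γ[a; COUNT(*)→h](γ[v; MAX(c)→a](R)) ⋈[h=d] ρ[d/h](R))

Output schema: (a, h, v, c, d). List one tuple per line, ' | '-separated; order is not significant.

Per-node cardinality:
  R → 3
  γ[v; MAX(c)→a](R) → 2
  γ[a; COUNT(*)→h](γ[v; MAX(c)→a](R)) → 2
  R → 3
  ρ[d/h](R) → 3
  (γ[a; COUNT(*)→h](γ[v; MAX(c)→a](R)) ⋈[h=d] ρ[d/h](R)) → 2

== RESULT ==
a | h | v | c | d
2 | 1 | p | 2 | 1
7 | 1 | p | 2 | 1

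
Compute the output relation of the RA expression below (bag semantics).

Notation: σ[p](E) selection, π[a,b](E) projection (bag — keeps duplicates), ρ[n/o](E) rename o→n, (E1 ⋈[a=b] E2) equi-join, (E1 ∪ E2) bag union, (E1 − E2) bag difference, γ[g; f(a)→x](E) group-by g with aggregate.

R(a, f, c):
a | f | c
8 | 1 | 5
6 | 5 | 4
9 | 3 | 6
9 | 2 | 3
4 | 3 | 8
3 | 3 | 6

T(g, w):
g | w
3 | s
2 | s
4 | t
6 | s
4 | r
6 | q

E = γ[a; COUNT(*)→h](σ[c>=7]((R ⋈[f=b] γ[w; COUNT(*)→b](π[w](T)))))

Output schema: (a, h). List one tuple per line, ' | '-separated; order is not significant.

Stepwise |·|:
  R → 6
  T → 6
  π[w](T) → 6
  γ[w; COUNT(*)→b](π[w](T)) → 4
  (R ⋈[f=b] γ[w; COUNT(*)→b](π[w](T))) → 6
  σ[c>=7]((R ⋈[f=b] γ[w; COUNT(*)→b](π[w](T)))) → 1
  γ[a; COUNT(*)→h](σ[c>=7]((R ⋈[f=b] γ[w; COUNT(*)→b](π[w](T))))) → 1

== RESULT ==
a | h
4 | 1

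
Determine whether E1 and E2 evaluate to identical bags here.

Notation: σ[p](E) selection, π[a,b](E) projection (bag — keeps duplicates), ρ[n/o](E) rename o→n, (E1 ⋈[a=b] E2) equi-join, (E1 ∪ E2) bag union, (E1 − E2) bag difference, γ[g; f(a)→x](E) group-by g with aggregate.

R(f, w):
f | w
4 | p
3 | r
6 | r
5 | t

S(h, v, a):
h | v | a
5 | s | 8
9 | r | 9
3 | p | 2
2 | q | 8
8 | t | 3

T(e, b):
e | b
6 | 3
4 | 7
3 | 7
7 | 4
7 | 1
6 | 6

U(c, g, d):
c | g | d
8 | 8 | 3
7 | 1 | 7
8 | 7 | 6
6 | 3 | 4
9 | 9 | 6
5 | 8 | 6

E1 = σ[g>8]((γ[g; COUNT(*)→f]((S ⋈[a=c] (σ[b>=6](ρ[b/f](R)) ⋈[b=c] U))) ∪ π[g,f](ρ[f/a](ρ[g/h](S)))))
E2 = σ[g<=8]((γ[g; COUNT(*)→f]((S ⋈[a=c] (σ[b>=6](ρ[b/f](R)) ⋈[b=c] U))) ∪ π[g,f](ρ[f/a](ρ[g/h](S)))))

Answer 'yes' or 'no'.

E1 subexpression sizes:
  S → 5
  R → 4
  ρ[b/f](R) → 4
  σ[b>=6](ρ[b/f](R)) → 1
  U → 6
  (σ[b>=6](ρ[b/f](R)) ⋈[b=c] U) → 1
  (S ⋈[a=c] (σ[b>=6](ρ[b/f](R)) ⋈[b=c] U)) → 0
  γ[g; COUNT(*)→f]((S ⋈[a=c] (σ[b>=6](ρ[b/f](R)) ⋈[b=c] U))) → 0
  S → 5
  ρ[g/h](S) → 5
  ρ[f/a](ρ[g/h](S)) → 5
  π[g,f](ρ[f/a](ρ[g/h](S))) → 5
  (γ[g; COUNT(*)→f]((S ⋈[a=c] (σ[b>=6](ρ[b/f](R)) ⋈[b=c] U))) ∪ π[g,f](ρ[f/a](ρ[g/h](S)))) → 5
  σ[g>8]((γ[g; COUNT(*)→f]((S ⋈[a=c] (σ[b>=6](ρ[b/f](R)) ⋈[b=c] U))) ∪ π[g,f](ρ[f/a](ρ[g/h](S))))) → 1
E2 subexpression sizes:
  S → 5
  R → 4
  ρ[b/f](R) → 4
  σ[b>=6](ρ[b/f](R)) → 1
  U → 6
  (σ[b>=6](ρ[b/f](R)) ⋈[b=c] U) → 1
  (S ⋈[a=c] (σ[b>=6](ρ[b/f](R)) ⋈[b=c] U)) → 0
  γ[g; COUNT(*)→f]((S ⋈[a=c] (σ[b>=6](ρ[b/f](R)) ⋈[b=c] U))) → 0
  S → 5
  ρ[g/h](S) → 5
  ρ[f/a](ρ[g/h](S)) → 5
  π[g,f](ρ[f/a](ρ[g/h](S))) → 5
  (γ[g; COUNT(*)→f]((S ⋈[a=c] (σ[b>=6](ρ[b/f](R)) ⋈[b=c] U))) ∪ π[g,f](ρ[f/a](ρ[g/h](S)))) → 5
  σ[g<=8]((γ[g; COUNT(*)→f]((S ⋈[a=c] (σ[b>=6](ρ[b/f](R)) ⋈[b=c] U))) ∪ π[g,f](ρ[f/a](ρ[g/h](S))))) → 4

E1 result:
g | f
9 | 9
E2 result:
g | f
2 | 8
3 | 2
5 | 8
8 | 3
Witness: (8, 3) appears 0× in E1 but 1× in E2.

no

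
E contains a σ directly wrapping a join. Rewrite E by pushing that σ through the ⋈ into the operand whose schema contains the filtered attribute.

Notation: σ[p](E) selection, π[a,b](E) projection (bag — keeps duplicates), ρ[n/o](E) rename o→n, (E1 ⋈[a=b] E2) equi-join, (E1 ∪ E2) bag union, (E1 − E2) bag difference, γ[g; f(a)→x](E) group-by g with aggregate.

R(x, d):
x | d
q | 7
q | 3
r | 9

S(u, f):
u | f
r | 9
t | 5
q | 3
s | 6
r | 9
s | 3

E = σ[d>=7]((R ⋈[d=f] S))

σ filters on d, owned by the left side.
E' = (σ[d>=7](R) ⋈[d=f] S)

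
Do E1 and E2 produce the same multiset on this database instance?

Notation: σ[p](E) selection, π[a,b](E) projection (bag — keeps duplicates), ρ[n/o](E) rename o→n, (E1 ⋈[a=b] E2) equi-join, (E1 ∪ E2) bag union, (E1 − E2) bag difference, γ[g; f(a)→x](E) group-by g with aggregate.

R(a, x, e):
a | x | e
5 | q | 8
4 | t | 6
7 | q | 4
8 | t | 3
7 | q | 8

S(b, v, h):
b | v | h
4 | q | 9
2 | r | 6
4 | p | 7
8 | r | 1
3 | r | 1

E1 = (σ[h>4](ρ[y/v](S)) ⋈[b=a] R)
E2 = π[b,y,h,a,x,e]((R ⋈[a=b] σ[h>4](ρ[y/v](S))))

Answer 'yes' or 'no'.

E1 subexpression sizes:
  S → 5
  ρ[y/v](S) → 5
  σ[h>4](ρ[y/v](S)) → 3
  R → 5
  (σ[h>4](ρ[y/v](S)) ⋈[b=a] R) → 2
E2 subexpression sizes:
  R → 5
  S → 5
  ρ[y/v](S) → 5
  σ[h>4](ρ[y/v](S)) → 3
  (R ⋈[a=b] σ[h>4](ρ[y/v](S))) → 2
  π[b,y,h,a,x,e]((R ⋈[a=b] σ[h>4](ρ[y/v](S)))) → 2

E1 and E2 produce the same multiset:
b | y | h | a | x | e
4 | p | 7 | 4 | t | 6
4 | q | 9 | 4 | t | 6

yes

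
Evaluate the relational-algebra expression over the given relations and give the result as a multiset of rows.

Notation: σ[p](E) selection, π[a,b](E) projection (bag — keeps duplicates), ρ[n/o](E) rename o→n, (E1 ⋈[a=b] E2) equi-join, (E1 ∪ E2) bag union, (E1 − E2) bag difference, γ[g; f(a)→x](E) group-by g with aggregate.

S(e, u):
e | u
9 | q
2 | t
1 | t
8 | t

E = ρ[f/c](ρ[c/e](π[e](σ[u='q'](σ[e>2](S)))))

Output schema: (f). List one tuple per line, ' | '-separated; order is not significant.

Subexpression sizes:
  S → 4
  σ[e>2](S) → 2
  σ[u='q'](σ[e>2](S)) → 1
  π[e](σ[u='q'](σ[e>2](S))) → 1
  ρ[c/e](π[e](σ[u='q'](σ[e>2](S)))) → 1
  ρ[f/c](ρ[c/e](π[e](σ[u='q'](σ[e>2](S))))) → 1

== RESULT ==
f
9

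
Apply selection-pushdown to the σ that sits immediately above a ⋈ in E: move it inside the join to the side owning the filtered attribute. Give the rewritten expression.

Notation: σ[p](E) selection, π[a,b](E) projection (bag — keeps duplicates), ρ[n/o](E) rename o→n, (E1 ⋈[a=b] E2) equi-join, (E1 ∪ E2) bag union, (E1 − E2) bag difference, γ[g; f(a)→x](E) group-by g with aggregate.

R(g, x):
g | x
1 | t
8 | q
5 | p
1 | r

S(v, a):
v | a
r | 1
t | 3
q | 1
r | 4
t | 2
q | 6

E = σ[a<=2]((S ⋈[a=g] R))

σ filters on a, owned by the left side.
E' = (σ[a<=2](S) ⋈[a=g] R)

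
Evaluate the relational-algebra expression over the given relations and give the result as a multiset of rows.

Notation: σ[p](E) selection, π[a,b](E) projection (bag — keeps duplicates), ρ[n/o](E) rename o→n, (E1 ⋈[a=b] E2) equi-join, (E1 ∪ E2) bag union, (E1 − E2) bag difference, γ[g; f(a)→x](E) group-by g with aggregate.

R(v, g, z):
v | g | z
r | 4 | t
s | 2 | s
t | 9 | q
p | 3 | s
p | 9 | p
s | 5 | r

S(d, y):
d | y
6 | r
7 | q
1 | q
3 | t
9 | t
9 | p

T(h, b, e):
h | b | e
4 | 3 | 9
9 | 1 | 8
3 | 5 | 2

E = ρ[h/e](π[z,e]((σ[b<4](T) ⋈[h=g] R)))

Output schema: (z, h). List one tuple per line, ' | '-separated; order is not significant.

Subexpression sizes:
  T → 3
  σ[b<4](T) → 2
  R → 6
  (σ[b<4](T) ⋈[h=g] R) → 3
  π[z,e]((σ[b<4](T) ⋈[h=g] R)) → 3
  ρ[h/e](π[z,e]((σ[b<4](T) ⋈[h=g] R))) → 3

== RESULT ==
z | h
p | 8
q | 8
t | 9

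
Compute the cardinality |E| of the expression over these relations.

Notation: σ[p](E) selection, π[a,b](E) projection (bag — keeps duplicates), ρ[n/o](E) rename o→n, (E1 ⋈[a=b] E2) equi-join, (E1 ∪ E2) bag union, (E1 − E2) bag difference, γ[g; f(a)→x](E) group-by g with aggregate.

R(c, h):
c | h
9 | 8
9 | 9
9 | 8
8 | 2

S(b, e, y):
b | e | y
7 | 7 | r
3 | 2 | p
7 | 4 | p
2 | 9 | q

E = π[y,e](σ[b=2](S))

Row counts bottom-up:
  S → 4
  σ[b=2](S) → 1
  π[y,e](σ[b=2](S)) → 1

|E| = 1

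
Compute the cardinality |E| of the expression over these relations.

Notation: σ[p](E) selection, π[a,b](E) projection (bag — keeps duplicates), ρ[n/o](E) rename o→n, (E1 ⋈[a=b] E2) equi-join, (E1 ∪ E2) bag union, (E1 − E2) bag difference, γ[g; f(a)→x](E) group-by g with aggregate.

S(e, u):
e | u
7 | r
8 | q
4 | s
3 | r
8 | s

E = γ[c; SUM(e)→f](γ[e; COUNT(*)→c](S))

Stepwise |·|:
  S → 5
  γ[e; COUNT(*)→c](S) → 4
  γ[c; SUM(e)→f](γ[e; COUNT(*)→c](S)) → 2

|E| = 2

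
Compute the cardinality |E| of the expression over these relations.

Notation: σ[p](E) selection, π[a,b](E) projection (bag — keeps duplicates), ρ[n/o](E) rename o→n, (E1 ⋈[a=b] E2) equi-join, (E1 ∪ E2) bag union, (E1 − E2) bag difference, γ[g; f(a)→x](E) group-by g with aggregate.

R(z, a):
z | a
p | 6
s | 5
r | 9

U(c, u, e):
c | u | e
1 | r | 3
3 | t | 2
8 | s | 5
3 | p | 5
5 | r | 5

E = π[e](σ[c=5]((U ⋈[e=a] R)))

Per-node cardinality:
  U → 5
  R → 3
  (U ⋈[e=a] R) → 3
  σ[c=5]((U ⋈[e=a] R)) → 1
  π[e](σ[c=5]((U ⋈[e=a] R))) → 1

|E| = 1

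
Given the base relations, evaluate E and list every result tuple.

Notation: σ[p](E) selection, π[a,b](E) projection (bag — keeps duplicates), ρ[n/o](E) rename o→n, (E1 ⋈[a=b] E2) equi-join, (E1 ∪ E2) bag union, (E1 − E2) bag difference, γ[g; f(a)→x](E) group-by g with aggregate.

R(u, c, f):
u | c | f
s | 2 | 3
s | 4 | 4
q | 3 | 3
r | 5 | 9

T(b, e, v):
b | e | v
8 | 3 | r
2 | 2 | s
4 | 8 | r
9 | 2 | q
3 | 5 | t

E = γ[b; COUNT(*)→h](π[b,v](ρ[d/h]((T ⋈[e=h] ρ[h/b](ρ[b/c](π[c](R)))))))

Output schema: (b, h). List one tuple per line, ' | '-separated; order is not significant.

Stepwise |·|:
  T → 5
  R → 4
  π[c](R) → 4
  ρ[b/c](π[c](R)) → 4
  ρ[h/b](ρ[b/c](π[c](R))) → 4
  (T ⋈[e=h] ρ[h/b](ρ[b/c](π[c](R)))) → 4
  ρ[d/h]((T ⋈[e=h] ρ[h/b](ρ[b/c](π[c](R))))) → 4
  π[b,v](ρ[d/h]((T ⋈[e=h] ρ[h/b](ρ[b/c](π[c](R)))))) → 4
  γ[b; COUNT(*)→h](π[b,v](ρ[d/h]((T ⋈[e=h] ρ[h/b](ρ[b/c](π[c](R))))))) → 4

== RESULT ==
b | h
2 | 1
3 | 1
8 | 1
9 | 1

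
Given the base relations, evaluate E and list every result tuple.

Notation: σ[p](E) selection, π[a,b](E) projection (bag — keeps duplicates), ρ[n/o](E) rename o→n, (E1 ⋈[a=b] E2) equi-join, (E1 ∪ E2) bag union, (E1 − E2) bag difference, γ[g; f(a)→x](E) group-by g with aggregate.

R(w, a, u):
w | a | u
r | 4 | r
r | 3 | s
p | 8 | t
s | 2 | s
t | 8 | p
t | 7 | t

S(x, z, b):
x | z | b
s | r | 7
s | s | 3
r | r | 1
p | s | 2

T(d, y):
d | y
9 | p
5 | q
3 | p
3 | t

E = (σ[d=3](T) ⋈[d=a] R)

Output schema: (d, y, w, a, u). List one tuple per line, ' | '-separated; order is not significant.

Stepwise |·|:
  T → 4
  σ[d=3](T) → 2
  R → 6
  (σ[d=3](T) ⋈[d=a] R) → 2

== RESULT ==
d | y | w | a | u
3 | p | r | 3 | s
3 | t | r | 3 | s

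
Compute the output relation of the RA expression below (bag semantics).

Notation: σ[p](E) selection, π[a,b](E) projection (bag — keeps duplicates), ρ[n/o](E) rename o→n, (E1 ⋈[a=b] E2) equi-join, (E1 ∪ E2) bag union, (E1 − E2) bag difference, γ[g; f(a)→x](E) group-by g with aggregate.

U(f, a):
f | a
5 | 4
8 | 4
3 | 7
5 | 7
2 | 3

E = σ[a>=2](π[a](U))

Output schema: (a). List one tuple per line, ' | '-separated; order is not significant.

Stepwise |·|:
  U → 5
  π[a](U) → 5
  σ[a>=2](π[a](U)) → 5

== RESULT ==
a
3
4
4
7
7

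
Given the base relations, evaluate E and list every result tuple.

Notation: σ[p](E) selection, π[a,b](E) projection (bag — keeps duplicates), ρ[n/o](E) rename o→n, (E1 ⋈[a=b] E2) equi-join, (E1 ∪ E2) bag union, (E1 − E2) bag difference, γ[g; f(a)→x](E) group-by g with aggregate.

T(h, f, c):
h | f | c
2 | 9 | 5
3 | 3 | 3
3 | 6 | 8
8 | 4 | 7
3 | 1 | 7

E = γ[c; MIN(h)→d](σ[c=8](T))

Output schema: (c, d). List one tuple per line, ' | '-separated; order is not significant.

Per-node cardinality:
  T → 5
  σ[c=8](T) → 1
  γ[c; MIN(h)→d](σ[c=8](T)) → 1

== RESULT ==
c | d
8 | 3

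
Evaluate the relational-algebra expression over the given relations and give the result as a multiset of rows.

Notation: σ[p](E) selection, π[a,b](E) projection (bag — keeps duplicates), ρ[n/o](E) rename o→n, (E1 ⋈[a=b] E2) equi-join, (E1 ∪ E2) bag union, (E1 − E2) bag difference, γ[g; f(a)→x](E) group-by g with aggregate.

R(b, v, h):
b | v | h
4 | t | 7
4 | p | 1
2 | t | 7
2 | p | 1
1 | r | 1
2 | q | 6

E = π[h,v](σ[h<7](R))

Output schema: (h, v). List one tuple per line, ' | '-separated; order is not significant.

Row counts bottom-up:
  R → 6
  σ[h<7](R) → 4
  π[h,v](σ[h<7](R)) → 4

== RESULT ==
h | v
1 | p
1 | p
1 | r
6 | q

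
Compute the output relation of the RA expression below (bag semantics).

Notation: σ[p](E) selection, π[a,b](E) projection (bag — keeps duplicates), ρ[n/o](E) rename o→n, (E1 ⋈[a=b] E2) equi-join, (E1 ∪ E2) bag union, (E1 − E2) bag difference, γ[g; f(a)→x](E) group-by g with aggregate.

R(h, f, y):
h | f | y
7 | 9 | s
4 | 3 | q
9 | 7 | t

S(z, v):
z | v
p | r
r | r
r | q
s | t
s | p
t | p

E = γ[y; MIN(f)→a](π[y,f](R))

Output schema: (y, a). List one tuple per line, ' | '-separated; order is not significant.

Per-node cardinality:
  R → 3
  π[y,f](R) → 3
  γ[y; MIN(f)→a](π[y,f](R)) → 3

== RESULT ==
y | a
q | 3
s | 9
t | 7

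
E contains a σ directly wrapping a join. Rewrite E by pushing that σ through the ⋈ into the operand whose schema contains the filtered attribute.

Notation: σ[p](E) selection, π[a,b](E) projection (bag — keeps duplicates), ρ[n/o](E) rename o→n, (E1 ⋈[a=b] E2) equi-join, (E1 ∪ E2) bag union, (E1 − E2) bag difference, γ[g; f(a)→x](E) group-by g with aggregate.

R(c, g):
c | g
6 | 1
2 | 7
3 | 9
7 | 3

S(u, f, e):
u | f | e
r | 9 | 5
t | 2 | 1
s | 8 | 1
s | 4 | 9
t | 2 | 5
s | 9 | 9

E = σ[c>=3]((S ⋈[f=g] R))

σ filters on c, owned by the right side.
E' = (S ⋈[f=g] σ[c>=3](R))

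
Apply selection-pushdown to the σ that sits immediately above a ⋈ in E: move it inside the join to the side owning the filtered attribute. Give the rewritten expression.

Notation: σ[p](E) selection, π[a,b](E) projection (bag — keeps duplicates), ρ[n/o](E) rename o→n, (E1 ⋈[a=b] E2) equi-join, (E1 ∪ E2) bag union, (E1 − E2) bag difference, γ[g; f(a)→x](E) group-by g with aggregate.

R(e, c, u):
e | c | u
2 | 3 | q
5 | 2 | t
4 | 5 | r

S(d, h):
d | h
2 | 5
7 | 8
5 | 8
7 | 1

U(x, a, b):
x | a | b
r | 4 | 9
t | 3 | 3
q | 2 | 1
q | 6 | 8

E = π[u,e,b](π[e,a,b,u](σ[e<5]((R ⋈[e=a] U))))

σ filters on e, owned by the left side.
E' = π[u,e,b](π[e,a,b,u]((σ[e<5](R) ⋈[e=a] U)))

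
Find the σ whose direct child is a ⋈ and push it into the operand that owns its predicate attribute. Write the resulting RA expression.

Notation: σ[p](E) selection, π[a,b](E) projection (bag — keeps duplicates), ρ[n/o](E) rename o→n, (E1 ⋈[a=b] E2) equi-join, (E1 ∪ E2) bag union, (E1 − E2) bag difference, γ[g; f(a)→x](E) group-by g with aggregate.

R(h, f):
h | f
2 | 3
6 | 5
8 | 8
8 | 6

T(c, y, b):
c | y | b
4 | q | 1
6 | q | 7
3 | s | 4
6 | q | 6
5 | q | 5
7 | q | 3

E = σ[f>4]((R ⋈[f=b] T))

σ filters on f, owned by the left side.
E' = (σ[f>4](R) ⋈[f=b] T)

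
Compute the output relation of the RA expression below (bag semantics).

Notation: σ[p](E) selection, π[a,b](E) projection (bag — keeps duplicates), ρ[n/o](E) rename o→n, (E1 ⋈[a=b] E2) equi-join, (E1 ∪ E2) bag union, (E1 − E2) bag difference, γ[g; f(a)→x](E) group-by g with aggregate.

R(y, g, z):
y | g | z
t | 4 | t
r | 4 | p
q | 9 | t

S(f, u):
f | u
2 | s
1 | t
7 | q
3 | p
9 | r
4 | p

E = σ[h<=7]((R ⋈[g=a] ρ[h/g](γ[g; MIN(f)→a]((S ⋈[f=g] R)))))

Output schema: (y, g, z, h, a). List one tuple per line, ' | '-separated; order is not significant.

Subexpression sizes:
  R → 3
  S → 6
  R → 3
  (S ⋈[f=g] R) → 3
  γ[g; MIN(f)→a]((S ⋈[f=g] R)) → 2
  ρ[h/g](γ[g; MIN(f)→a]((S ⋈[f=g] R))) → 2
  (R ⋈[g=a] ρ[h/g](γ[g; MIN(f)→a]((S ⋈[f=g] R)))) → 3
  σ[h<=7]((R ⋈[g=a] ρ[h/g](γ[g; MIN(f)→a]((S ⋈[f=g] R))))) → 2

== RESULT ==
y | g | z | h | a
r | 4 | p | 4 | 4
t | 4 | t | 4 | 4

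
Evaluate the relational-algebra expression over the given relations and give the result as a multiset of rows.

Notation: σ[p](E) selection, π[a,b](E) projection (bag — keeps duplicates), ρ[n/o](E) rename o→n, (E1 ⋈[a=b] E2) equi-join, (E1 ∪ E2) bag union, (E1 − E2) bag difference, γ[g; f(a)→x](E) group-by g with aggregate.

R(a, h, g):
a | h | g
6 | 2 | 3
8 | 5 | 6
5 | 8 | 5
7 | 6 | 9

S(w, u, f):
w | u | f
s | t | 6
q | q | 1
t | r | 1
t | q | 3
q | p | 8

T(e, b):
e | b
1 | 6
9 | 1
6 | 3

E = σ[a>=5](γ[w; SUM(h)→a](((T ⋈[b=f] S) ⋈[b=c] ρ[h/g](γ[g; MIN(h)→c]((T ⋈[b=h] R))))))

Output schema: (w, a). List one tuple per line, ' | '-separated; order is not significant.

Stepwise |·|:
  T → 3
  S → 5
  (T ⋈[b=f] S) → 4
  T → 3
  R → 4
  (T ⋈[b=h] R) → 1
  γ[g; MIN(h)→c]((T ⋈[b=h] R)) → 1
  ρ[h/g](γ[g; MIN(h)→c]((T ⋈[b=h] R))) → 1
  ((T ⋈[b=f] S) ⋈[b=c] ρ[h/g](γ[g; MIN(h)→c]((T ⋈[b=h] R)))) → 1
  γ[w; SUM(h)→a](((T ⋈[b=f] S) ⋈[b=c] ρ[h/g](γ[g; MIN(h)→c]((T ⋈[b=h] R))))) → 1
  σ[a>=5](γ[w; SUM(h)→a](((T ⋈[b=f] S) ⋈[b=c] ρ[h/g](γ[g; MIN(h)→c]((T ⋈[b=h] R)))))) → 1

== RESULT ==
w | a
s | 9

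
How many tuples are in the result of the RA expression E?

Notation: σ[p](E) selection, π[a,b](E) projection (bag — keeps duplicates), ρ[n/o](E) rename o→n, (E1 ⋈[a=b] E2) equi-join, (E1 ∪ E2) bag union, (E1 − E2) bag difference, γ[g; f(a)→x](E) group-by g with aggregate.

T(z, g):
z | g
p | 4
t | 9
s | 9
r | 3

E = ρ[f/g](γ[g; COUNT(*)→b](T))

Row counts bottom-up:
  T → 4
  γ[g; COUNT(*)→b](T) → 3
  ρ[f/g](γ[g; COUNT(*)→b](T)) → 3

|E| = 3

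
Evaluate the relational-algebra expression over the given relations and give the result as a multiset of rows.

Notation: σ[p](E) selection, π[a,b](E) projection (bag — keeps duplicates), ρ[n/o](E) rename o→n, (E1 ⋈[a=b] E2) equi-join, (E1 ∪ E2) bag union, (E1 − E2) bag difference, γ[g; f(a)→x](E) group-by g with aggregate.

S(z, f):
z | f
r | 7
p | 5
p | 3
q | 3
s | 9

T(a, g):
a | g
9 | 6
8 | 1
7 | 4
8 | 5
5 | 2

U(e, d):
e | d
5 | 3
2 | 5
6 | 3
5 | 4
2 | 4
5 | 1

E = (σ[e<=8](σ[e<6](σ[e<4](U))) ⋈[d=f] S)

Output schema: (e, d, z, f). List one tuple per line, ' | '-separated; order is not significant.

Row counts bottom-up:
  U → 6
  σ[e<4](U) → 2
  σ[e<6](σ[e<4](U)) → 2
  σ[e<=8](σ[e<6](σ[e<4](U))) → 2
  S → 5
  (σ[e<=8](σ[e<6](σ[e<4](U))) ⋈[d=f] S) → 1

== RESULT ==
e | d | z | f
2 | 5 | p | 5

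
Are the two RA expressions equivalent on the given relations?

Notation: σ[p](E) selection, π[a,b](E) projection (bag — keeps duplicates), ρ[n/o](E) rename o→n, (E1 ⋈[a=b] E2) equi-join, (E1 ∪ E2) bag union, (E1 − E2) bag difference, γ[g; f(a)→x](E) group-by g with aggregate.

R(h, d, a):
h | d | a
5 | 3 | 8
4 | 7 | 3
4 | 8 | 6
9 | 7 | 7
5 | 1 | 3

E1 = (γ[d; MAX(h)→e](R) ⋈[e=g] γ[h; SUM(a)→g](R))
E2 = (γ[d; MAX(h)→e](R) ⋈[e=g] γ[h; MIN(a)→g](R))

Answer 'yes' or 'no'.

E1 per-node cardinality:
  R → 5
  γ[d; MAX(h)→e](R) → 4
  R → 5
  γ[h; SUM(a)→g](R) → 3
  (γ[d; MAX(h)→e](R) ⋈[e=g] γ[h; SUM(a)→g](R)) → 1
E2 per-node cardinality:
  R → 5
  γ[d; MAX(h)→e](R) → 4
  R → 5
  γ[h; MIN(a)→g](R) → 3
  (γ[d; MAX(h)→e](R) ⋈[e=g] γ[h; MIN(a)→g](R)) → 0

E1 result:
d | e | h | g
7 | 9 | 4 | 9
E2 result:
d | e | h | g
(0 rows)
Witness: (7, 9, 4, 9) appears 1× in E1 but 0× in E2.

no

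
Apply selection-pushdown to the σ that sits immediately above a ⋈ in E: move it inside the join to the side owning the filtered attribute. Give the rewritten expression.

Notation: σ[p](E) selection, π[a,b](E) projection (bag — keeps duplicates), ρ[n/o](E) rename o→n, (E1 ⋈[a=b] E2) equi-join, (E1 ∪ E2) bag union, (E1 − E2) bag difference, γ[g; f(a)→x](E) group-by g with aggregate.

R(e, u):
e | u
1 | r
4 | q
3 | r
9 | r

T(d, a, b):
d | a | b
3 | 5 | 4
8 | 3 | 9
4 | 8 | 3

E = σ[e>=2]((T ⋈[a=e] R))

σ filters on e, owned by the right side.
E' = (T ⋈[a=e] σ[e>=2](R))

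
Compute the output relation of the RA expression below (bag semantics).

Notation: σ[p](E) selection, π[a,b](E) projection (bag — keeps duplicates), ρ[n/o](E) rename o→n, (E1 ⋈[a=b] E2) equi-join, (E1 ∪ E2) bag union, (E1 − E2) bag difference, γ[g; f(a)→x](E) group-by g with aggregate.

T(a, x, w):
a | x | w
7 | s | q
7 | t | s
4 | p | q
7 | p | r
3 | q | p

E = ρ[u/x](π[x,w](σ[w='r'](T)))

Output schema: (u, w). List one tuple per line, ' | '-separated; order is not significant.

Subexpression sizes:
  T → 5
  σ[w='r'](T) → 1
  π[x,w](σ[w='r'](T)) → 1
  ρ[u/x](π[x,w](σ[w='r'](T))) → 1

== RESULT ==
u | w
p | r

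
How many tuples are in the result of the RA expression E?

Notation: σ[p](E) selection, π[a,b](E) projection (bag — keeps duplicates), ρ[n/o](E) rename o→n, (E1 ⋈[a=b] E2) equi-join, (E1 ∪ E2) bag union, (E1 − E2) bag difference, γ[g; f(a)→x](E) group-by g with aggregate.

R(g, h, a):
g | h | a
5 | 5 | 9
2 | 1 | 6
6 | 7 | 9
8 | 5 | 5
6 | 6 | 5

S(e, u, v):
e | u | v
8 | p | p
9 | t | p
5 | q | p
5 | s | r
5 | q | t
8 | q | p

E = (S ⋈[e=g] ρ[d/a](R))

Subexpression sizes:
  S → 6
  R → 5
  ρ[d/a](R) → 5
  (S ⋈[e=g] ρ[d/a](R)) → 5

|E| = 5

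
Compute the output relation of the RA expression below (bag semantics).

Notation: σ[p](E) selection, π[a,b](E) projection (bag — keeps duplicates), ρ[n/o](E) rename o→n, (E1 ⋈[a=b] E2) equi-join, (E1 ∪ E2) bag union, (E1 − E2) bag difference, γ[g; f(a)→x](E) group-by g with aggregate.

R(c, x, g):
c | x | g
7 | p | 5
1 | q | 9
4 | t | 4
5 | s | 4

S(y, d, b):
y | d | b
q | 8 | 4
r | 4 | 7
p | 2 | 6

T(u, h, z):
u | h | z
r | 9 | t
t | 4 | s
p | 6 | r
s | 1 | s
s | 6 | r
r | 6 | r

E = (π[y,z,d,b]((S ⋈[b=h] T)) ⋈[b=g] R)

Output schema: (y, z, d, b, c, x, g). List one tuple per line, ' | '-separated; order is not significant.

Subexpression sizes:
  S → 3
  T → 6
  (S ⋈[b=h] T) → 4
  π[y,z,d,b]((S ⋈[b=h] T)) → 4
  R → 4
  (π[y,z,d,b]((S ⋈[b=h] T)) ⋈[b=g] R) → 2

== RESULT ==
y | z | d | b | c | x | g
q | s | 8 | 4 | 4 | t | 4
q | s | 8 | 4 | 5 | s | 4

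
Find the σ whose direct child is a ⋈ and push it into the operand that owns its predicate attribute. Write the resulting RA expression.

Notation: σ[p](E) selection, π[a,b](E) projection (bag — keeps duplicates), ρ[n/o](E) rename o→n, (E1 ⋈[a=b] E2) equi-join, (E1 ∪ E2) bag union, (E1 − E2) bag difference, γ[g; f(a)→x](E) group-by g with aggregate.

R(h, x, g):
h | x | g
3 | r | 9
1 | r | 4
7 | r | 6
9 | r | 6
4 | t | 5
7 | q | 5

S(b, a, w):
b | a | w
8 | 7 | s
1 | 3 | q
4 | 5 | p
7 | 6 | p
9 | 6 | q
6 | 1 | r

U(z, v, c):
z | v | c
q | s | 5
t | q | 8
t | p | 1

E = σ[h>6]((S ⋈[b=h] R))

σ filters on h, owned by the right side.
E' = (S ⋈[b=h] σ[h>6](R))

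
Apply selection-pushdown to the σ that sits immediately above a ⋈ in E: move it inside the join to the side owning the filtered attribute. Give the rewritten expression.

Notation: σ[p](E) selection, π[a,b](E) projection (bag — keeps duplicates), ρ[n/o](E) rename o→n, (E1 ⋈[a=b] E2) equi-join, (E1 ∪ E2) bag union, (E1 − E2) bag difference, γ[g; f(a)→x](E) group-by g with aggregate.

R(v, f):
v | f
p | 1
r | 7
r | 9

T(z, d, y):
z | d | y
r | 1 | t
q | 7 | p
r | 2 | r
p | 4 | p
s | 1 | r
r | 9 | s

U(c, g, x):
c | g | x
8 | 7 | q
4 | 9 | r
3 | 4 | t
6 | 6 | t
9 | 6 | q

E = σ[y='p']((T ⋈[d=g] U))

σ filters on y, owned by the left side.
E' = (σ[y='p'](T) ⋈[d=g] U)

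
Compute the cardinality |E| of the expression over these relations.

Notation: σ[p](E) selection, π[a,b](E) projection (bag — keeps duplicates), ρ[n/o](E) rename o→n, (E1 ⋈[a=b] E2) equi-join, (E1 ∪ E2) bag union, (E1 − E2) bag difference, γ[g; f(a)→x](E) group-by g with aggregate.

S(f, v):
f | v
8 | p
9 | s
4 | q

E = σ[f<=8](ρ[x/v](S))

Subexpression sizes:
  S → 3
  ρ[x/v](S) → 3
  σ[f<=8](ρ[x/v](S)) → 2

|E| = 2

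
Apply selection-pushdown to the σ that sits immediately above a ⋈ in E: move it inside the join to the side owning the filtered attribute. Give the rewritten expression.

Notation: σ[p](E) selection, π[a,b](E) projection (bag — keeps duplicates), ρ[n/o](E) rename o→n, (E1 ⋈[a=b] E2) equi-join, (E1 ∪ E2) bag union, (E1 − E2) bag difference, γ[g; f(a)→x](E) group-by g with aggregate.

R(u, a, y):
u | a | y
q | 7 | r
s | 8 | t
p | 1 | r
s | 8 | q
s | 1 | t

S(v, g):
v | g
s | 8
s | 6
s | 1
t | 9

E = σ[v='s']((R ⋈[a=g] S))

σ filters on v, owned by the right side.
E' = (R ⋈[a=g] σ[v='s'](S))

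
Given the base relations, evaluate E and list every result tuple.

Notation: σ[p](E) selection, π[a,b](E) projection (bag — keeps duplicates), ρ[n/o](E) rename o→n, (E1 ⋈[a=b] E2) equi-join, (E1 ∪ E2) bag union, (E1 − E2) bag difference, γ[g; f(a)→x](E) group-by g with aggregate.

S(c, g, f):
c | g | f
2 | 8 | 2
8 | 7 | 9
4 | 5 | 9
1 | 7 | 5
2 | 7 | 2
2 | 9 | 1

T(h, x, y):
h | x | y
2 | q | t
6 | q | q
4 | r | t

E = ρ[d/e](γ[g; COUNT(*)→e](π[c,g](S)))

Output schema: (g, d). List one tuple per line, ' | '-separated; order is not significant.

Row counts bottom-up:
  S → 6
  π[c,g](S) → 6
  γ[g; COUNT(*)→e](π[c,g](S)) → 4
  ρ[d/e](γ[g; COUNT(*)→e](π[c,g](S))) → 4

== RESULT ==
g | d
5 | 1
7 | 3
8 | 1
9 | 1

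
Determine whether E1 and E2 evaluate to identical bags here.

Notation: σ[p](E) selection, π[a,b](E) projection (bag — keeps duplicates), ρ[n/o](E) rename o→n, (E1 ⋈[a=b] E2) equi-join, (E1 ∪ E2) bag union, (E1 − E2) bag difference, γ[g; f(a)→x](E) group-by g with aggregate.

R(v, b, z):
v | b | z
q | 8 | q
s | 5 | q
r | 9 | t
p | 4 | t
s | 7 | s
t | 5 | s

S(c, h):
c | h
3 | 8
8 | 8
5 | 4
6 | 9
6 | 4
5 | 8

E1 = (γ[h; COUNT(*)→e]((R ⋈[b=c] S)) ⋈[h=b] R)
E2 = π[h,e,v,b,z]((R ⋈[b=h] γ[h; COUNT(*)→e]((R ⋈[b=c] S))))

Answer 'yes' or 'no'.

E1 stepwise |·|:
  R → 6
  S → 6
  (R ⋈[b=c] S) → 5
  γ[h; COUNT(*)→e]((R ⋈[b=c] S)) → 2
  R → 6
  (γ[h; COUNT(*)→e]((R ⋈[b=c] S)) ⋈[h=b] R) → 2
E2 stepwise |·|:
  R → 6
  R → 6
  S → 6
  (R ⋈[b=c] S) → 5
  γ[h; COUNT(*)→e]((R ⋈[b=c] S)) → 2
  (R ⋈[b=h] γ[h; COUNT(*)→e]((R ⋈[b=c] S))) → 2
  π[h,e,v,b,z]((R ⋈[b=h] γ[h; COUNT(*)→e]((R ⋈[b=c] S)))) → 2

E1 and E2 produce the same multiset:
h | e | v | b | z
4 | 2 | p | 4 | t
8 | 3 | q | 8 | q

yes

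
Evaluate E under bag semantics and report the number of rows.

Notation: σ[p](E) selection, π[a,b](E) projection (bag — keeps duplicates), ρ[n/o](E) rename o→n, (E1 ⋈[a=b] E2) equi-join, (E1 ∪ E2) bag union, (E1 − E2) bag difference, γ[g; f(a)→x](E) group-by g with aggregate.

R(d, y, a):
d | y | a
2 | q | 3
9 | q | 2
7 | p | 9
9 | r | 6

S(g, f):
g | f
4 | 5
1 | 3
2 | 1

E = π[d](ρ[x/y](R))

Row counts bottom-up:
  R → 4
  ρ[x/y](R) → 4
  π[d](ρ[x/y](R)) → 4

|E| = 4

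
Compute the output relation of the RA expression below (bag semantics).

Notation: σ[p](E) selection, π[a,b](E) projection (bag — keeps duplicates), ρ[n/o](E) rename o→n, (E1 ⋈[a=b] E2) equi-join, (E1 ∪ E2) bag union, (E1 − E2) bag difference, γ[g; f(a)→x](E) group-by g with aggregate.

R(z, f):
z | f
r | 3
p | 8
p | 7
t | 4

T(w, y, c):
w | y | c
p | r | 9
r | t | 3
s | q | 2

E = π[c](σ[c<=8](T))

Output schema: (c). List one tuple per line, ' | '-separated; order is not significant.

Subexpression sizes:
  T → 3
  σ[c<=8](T) → 2
  π[c](σ[c<=8](T)) → 2

== RESULT ==
c
2
3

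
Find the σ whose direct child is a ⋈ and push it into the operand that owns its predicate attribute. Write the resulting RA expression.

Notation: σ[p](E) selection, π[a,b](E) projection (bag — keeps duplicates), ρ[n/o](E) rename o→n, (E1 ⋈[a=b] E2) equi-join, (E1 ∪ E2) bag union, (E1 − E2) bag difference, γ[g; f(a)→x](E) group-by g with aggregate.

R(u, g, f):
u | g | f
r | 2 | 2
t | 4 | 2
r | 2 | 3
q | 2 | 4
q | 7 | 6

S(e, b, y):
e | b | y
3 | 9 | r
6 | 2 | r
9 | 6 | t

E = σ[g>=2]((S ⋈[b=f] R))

σ filters on g, owned by the right side.
E' = (S ⋈[b=f] σ[g>=2](R))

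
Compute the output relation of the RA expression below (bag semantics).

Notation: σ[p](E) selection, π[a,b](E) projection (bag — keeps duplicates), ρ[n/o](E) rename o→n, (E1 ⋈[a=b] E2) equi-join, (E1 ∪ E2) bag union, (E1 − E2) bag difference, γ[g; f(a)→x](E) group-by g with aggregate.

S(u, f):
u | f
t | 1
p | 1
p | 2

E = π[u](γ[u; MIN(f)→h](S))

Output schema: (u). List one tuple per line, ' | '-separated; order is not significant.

Subexpression sizes:
  S → 3
  γ[u; MIN(f)→h](S) → 2
  π[u](γ[u; MIN(f)→h](S)) → 2

== RESULT ==
u
p
t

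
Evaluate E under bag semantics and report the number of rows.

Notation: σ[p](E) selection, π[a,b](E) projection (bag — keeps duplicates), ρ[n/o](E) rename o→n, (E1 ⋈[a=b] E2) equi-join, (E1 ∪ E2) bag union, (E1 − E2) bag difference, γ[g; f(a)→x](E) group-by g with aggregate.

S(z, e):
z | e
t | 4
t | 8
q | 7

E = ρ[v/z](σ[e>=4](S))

Stepwise |·|:
  S → 3
  σ[e>=4](S) → 3
  ρ[v/z](σ[e>=4](S)) → 3

|E| = 3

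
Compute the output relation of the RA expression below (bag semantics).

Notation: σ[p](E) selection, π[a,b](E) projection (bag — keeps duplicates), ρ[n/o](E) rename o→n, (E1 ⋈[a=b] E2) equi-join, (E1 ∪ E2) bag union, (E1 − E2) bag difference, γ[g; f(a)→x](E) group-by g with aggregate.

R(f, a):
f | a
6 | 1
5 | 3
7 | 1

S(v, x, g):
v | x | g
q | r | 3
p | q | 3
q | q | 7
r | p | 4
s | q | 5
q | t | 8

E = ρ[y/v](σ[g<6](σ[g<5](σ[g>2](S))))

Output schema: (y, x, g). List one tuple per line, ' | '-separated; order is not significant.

Subexpression sizes:
  S → 6
  σ[g>2](S) → 6
  σ[g<5](σ[g>2](S)) → 3
  σ[g<6](σ[g<5](σ[g>2](S))) → 3
  ρ[y/v](σ[g<6](σ[g<5](σ[g>2](S)))) → 3

== RESULT ==
y | x | g
p | q | 3
q | r | 3
r | p | 4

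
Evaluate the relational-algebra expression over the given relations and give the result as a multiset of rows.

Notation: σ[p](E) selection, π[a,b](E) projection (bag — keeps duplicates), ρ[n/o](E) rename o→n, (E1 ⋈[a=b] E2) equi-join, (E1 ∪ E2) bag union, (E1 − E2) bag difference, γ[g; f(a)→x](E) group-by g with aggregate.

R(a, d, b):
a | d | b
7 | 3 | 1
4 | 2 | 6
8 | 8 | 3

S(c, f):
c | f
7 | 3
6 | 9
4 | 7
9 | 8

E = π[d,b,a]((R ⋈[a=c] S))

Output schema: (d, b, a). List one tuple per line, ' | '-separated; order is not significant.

Row counts bottom-up:
  R → 3
  S → 4
  (R ⋈[a=c] S) → 2
  π[d,b,a]((R ⋈[a=c] S)) → 2

== RESULT ==
d | b | a
2 | 6 | 4
3 | 1 | 7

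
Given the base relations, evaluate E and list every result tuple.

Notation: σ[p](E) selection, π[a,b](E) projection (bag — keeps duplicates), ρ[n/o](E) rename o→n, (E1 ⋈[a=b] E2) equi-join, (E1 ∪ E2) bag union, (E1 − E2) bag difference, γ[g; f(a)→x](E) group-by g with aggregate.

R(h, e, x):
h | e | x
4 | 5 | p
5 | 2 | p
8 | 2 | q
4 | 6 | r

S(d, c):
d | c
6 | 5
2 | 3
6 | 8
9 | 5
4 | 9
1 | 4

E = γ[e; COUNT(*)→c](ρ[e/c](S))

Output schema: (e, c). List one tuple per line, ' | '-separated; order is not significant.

Subexpression sizes:
  S → 6
  ρ[e/c](S) → 6
  γ[e; COUNT(*)→c](ρ[e/c](S)) → 5

== RESULT ==
e | c
3 | 1
4 | 1
5 | 2
8 | 1
9 | 1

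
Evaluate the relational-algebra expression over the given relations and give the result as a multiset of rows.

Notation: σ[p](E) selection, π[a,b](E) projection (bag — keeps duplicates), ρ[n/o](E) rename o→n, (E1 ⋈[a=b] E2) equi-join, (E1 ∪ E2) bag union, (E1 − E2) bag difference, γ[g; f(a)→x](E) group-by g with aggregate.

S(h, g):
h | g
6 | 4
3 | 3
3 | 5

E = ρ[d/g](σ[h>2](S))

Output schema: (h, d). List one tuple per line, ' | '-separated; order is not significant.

Row counts bottom-up:
  S → 3
  σ[h>2](S) → 3
  ρ[d/g](σ[h>2](S)) → 3

== RESULT ==
h | d
3 | 3
3 | 5
6 | 4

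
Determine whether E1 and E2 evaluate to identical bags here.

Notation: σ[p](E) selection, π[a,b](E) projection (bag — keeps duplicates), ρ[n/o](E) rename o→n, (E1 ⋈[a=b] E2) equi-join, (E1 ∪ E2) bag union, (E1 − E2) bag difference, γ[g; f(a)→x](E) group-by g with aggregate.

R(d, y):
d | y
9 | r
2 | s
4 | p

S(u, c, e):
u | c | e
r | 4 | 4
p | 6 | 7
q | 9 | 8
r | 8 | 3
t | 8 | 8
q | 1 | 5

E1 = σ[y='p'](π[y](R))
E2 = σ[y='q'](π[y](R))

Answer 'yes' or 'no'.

E1 stepwise |·|:
  R → 3
  π[y](R) → 3
  σ[y='p'](π[y](R)) → 1
E2 stepwise |·|:
  R → 3
  π[y](R) → 3
  σ[y='q'](π[y](R)) → 0

E1 result:
y
p
E2 result:
y
(0 rows)
Witness: ('p',) appears 1× in E1 but 0× in E2.

no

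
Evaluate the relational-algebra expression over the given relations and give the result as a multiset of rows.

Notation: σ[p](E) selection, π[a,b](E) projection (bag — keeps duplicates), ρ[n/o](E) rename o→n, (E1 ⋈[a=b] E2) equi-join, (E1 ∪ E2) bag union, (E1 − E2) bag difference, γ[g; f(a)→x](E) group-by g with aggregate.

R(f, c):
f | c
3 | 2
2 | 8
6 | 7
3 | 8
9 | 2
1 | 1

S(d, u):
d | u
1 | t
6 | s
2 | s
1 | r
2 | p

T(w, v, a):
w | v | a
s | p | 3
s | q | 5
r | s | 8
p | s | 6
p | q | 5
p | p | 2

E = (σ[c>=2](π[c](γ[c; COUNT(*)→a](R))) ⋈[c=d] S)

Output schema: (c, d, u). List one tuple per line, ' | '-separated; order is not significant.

Row counts bottom-up:
  R → 6
  γ[c; COUNT(*)→a](R) → 4
  π[c](γ[c; COUNT(*)→a](R)) → 4
  σ[c>=2](π[c](γ[c; COUNT(*)→a](R))) → 3
  S → 5
  (σ[c>=2](π[c](γ[c; COUNT(*)→a](R))) ⋈[c=d] S) → 2

== RESULT ==
c | d | u
2 | 2 | p
2 | 2 | s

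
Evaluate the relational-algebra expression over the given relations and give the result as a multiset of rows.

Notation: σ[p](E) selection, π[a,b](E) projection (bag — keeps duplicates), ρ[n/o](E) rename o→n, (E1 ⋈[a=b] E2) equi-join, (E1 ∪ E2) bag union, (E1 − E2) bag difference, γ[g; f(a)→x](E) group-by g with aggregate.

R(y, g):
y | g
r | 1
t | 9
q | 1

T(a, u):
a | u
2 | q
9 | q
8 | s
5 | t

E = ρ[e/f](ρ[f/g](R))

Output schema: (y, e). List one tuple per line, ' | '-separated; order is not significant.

Per-node cardinality:
  R → 3
  ρ[f/g](R) → 3
  ρ[e/f](ρ[f/g](R)) → 3

== RESULT ==
y | e
q | 1
r | 1
t | 9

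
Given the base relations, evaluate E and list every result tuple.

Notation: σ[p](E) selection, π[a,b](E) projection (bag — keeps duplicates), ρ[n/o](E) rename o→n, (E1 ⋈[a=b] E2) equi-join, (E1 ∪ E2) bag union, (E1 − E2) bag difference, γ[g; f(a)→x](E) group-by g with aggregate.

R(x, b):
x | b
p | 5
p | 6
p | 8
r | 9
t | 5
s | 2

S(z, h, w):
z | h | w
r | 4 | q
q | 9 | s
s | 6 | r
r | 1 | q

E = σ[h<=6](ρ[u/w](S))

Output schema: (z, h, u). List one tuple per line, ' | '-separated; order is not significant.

Stepwise |·|:
  S → 4
  ρ[u/w](S) → 4
  σ[h<=6](ρ[u/w](S)) → 3

== RESULT ==
z | h | u
r | 1 | q
r | 4 | q
s | 6 | r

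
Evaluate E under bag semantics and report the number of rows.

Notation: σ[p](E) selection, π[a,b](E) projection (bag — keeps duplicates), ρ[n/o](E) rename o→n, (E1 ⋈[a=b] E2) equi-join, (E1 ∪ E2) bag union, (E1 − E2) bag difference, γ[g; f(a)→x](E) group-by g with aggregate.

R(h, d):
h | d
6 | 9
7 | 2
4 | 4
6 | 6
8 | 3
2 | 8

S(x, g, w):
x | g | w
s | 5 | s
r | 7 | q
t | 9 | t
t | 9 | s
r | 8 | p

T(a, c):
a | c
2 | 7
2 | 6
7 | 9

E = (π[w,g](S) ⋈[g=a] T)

Per-node cardinality:
  S → 5
  π[w,g](S) → 5
  T → 3
  (π[w,g](S) ⋈[g=a] T) → 1

|E| = 1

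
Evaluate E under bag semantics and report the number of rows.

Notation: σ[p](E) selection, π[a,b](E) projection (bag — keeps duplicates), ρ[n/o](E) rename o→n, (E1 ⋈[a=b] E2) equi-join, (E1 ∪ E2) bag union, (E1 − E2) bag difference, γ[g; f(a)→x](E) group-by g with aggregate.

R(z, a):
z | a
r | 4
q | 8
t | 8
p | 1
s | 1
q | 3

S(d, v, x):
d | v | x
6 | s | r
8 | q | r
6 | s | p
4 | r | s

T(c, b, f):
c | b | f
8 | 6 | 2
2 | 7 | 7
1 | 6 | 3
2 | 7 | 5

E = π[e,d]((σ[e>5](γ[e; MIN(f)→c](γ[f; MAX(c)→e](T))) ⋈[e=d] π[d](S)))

Stepwise |·|:
  T → 4
  γ[f; MAX(c)→e](T) → 4
  γ[e; MIN(f)→c](γ[f; MAX(c)→e](T)) → 3
  σ[e>5](γ[e; MIN(f)→c](γ[f; MAX(c)→e](T))) → 1
  S → 4
  π[d](S) → 4
  (σ[e>5](γ[e; MIN(f)→c](γ[f; MAX(c)→e](T))) ⋈[e=d] π[d](S)) → 1
  π[e,d]((σ[e>5](γ[e; MIN(f)→c](γ[f; MAX(c)→e](T))) ⋈[e=d] π[d](S))) → 1

|E| = 1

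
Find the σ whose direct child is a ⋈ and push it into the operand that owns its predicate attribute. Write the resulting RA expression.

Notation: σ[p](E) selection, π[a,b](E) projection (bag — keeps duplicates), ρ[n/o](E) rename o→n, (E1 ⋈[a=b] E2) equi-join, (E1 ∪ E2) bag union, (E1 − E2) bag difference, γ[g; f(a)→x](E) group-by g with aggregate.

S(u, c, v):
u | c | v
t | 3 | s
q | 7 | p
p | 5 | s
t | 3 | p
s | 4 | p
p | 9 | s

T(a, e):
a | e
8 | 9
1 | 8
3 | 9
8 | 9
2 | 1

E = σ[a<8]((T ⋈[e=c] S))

σ filters on a, owned by the left side.
E' = (σ[a<8](T) ⋈[e=c] S)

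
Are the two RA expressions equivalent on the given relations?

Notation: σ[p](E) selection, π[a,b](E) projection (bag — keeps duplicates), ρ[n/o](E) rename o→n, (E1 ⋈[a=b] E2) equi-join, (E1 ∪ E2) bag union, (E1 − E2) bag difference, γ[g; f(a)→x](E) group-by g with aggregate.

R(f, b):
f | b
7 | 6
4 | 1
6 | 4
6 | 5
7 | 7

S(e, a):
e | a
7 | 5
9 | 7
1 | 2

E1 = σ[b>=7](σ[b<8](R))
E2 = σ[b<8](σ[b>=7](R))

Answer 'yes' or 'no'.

E1 subexpression sizes:
  R → 5
  σ[b<8](R) → 5
  σ[b>=7](σ[b<8](R)) → 1
E2 subexpression sizes:
  R → 5
  σ[b>=7](R) → 1
  σ[b<8](σ[b>=7](R)) → 1

E1 and E2 produce the same multiset:
f | b
7 | 7

yes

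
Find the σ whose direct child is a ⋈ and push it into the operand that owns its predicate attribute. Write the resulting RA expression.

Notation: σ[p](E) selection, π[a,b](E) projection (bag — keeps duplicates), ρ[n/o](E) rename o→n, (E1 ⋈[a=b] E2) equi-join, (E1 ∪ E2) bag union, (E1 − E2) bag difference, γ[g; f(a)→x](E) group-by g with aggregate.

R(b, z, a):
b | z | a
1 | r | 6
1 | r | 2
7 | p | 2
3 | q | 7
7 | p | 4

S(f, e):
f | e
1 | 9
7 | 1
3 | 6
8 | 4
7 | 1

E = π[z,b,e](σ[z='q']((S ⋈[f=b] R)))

σ filters on z, owned by the right side.
E' = π[z,b,e]((S ⋈[f=b] σ[z='q'](R)))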